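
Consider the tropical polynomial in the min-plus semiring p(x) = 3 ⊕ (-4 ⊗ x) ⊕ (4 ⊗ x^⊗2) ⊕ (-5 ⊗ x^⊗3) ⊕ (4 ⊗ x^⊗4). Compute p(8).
p(8) = 3

A tropical monomial a ⊗ x^⊗i evaluates to a + i · x. Evaluating each term at x = 8:
  Term 0 contributes 3 + 0 · 8 = 3
  Term 1 contributes -4 + 1 · 8 = 4
  Term 2 contributes 4 + 2 · 8 = 20
  Term 3 contributes -5 + 3 · 8 = 19
  Term 4 contributes 4 + 4 · 8 = 36
p(8) = ⊕ of these = min[3, 4, 20, 19, 36] = 3.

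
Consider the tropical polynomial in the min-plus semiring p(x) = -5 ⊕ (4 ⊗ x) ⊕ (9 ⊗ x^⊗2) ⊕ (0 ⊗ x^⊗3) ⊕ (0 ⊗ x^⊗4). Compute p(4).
p(4) = -5

A tropical monomial a ⊗ x^⊗i evaluates to a + i · x. Evaluating each term at x = 4:
  Term 0 contributes -5 + 0 · 4 = -5
  Term 1 contributes 4 + 1 · 4 = 8
  Term 2 contributes 9 + 2 · 4 = 17
  Term 3 contributes 0 + 3 · 4 = 12
  Term 4 contributes 0 + 4 · 4 = 16
p(4) = ⊕ of these = min[-5, 8, 17, 12, 16] = -5.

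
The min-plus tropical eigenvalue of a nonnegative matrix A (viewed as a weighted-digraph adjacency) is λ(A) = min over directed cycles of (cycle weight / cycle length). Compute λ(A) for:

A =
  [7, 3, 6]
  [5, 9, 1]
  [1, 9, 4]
λ(A) = 5/3

Enumerate directed cycles and compute their means (weight / length). Sample:
  cycle 0 → 0: weight = 7, length = 1, mean = 7/1 ≈ 7.000
  cycle 1 → 1: weight = 9, length = 1, mean = 9/1 ≈ 9.000
  cycle 2 → 2: weight = 4, length = 1, mean = 4/1 ≈ 4.000
  cycle 0 → 1 → 0: weight = 8, length = 2, mean = 8/2 ≈ 4.000
  cycle 0 → 2 → 0: weight = 7, length = 2, mean = 7/2 ≈ 3.500
  cycle 1 → 0 → 1: weight = 8, length = 2, mean = 8/2 ≈ 4.000
Minimum mean = 1.667, attained e.g. along the cycle 0 → 1 → 2 → 0 with weight 5 and length 3. So λ(A) = 5/3 = 5/3.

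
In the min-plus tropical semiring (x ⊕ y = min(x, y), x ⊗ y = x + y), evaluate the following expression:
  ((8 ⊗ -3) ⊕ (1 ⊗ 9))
((8 ⊗ -3) ⊕ (1 ⊗ 9)) = 5

Expand innermost to outermost. Recall ⊕ takes the minimum of its arguments and ⊗ takes their sum. Working out the expression ((8 ⊗ -3) ⊕ (1 ⊗ 9)) gives 5.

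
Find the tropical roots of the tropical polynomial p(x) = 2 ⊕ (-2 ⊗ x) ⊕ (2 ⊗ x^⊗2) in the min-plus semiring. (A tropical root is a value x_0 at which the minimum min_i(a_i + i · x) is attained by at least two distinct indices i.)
Roots: {-4, 4}

Each tropical root is a break point of the lower envelope of the lines y = a_i + i · x (there are 3 lines, with slopes 0, 1, ..., 2). Only the lines that attain the minimum somewhere contribute to roots; other lines are dominated. Here the surviving (envelope) indices are i = 2, i = 1, i = 0.
Intersections between consecutive envelope lines give the roots: for adjacent envelope indices i < j the intersection is x = (a_i − a_j) / (j − i). Reading off the sorted break points: {-4, 4}.
Verification: at each break x_0, at least two indices attain the minimum of min_i(a_i + i · x_0).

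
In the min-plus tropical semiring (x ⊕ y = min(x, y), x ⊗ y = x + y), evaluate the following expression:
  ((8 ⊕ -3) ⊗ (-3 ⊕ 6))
((8 ⊕ -3) ⊗ (-3 ⊕ 6)) = -6

Expand innermost to outermost. Recall ⊕ takes the minimum of its arguments and ⊗ takes their sum. Working out the expression ((8 ⊕ -3) ⊗ (-3 ⊕ 6)) gives -6.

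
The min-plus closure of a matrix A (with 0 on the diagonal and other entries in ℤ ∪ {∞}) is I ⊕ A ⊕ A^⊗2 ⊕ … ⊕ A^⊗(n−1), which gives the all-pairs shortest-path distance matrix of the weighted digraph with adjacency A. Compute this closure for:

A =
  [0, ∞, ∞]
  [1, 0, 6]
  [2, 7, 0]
Closure =
  [0, ∞, ∞]
  [1, 0, 6]
  [2, 7, 0]

This is the Floyd-Warshall all-pairs shortest-path computation. For each intermediate vertex k = 0, 1, …, 2, update dist[i][j] ← min(dist[i][j], dist[i][k] + dist[k][j]). The final matrix gives, for each (i, j), the minimum total weight of any directed path from i to j (possibly empty when i = j).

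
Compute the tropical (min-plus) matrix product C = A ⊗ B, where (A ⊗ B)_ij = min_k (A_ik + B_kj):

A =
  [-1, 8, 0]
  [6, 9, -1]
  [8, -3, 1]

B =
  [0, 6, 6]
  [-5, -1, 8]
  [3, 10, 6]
A ⊗ B =
  [-1, 5, 5]
  [2, 8, 5]
  [-8, -4, 5]

Apply the min-plus product entry-by-entry:
  C[0][0] = min over k of (A[0][0] + B[0][0] = -1 + 0 = -1, A[0][1] + B[1][0] = 8 + -5 = 3, A[0][2] + B[2][0] = 0 + 3 = 3) = -1 (attained at k = 0)
  C[0][1] = min over k of (A[0][0] + B[0][1] = -1 + 6 = 5, A[0][1] + B[1][1] = 8 + -1 = 7, A[0][2] + B[2][1] = 0 + 10 = 10) = 5 (attained at k = 0)
  C[0][2] = min over k of (A[0][0] + B[0][2] = -1 + 6 = 5, A[0][1] + B[1][2] = 8 + 8 = 16, A[0][2] + B[2][2] = 0 + 6 = 6) = 5 (attained at k = 0)
  C[1][0] = min over k of (A[1][0] + B[0][0] = 6 + 0 = 6, A[1][1] + B[1][0] = 9 + -5 = 4, A[1][2] + B[2][0] = -1 + 3 = 2) = 2 (attained at k = 2)
  C[1][1] = min over k of (A[1][0] + B[0][1] = 6 + 6 = 12, A[1][1] + B[1][1] = 9 + -1 = 8, A[1][2] + B[2][1] = -1 + 10 = 9) = 8 (attained at k = 1)
  C[1][2] = min over k of (A[1][0] + B[0][2] = 6 + 6 = 12, A[1][1] + B[1][2] = 9 + 8 = 17, A[1][2] + B[2][2] = -1 + 6 = 5) = 5 (attained at k = 2)
  C[2][0] = min over k of (A[2][0] + B[0][0] = 8 + 0 = 8, A[2][1] + B[1][0] = -3 + -5 = -8, A[2][2] + B[2][0] = 1 + 3 = 4) = -8 (attained at k = 1)
  C[2][1] = min over k of (A[2][0] + B[0][1] = 8 + 6 = 14, A[2][1] + B[1][1] = -3 + -1 = -4, A[2][2] + B[2][1] = 1 + 10 = 11) = -4 (attained at k = 1)
  C[2][2] = min over k of (A[2][0] + B[0][2] = 8 + 6 = 14, A[2][1] + B[1][2] = -3 + 8 = 5, A[2][2] + B[2][2] = 1 + 6 = 7) = 5 (attained at k = 1)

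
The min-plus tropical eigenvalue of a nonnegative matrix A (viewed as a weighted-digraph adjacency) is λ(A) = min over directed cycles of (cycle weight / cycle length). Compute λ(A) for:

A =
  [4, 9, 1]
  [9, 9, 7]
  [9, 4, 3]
λ(A) = 3

Enumerate directed cycles and compute their means (weight / length). Sample:
  cycle 0 → 0: weight = 4, length = 1, mean = 4/1 ≈ 4.000
  cycle 1 → 1: weight = 9, length = 1, mean = 9/1 ≈ 9.000
  cycle 2 → 2: weight = 3, length = 1, mean = 3/1 ≈ 3.000
  cycle 0 → 1 → 0: weight = 18, length = 2, mean = 18/2 ≈ 9.000
  cycle 0 → 2 → 0: weight = 10, length = 2, mean = 10/2 ≈ 5.000
  cycle 1 → 0 → 1: weight = 18, length = 2, mean = 18/2 ≈ 9.000
Minimum mean = 3.000, attained e.g. along the cycle 2 → 2 with weight 3 and length 1. So λ(A) = 3/1 = 3.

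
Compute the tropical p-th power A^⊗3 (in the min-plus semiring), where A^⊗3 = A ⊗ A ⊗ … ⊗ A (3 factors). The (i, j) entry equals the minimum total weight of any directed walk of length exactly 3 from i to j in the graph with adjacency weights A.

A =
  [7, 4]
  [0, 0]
A^⊗3 =
  [4, 4]
  [0, 0]

Each entry (A^⊗3)_ij equals the minimum over all length-3 walks i = v_0 → v_1 → … → v_3 = j of Σ_t A[v_t][v_{t+1}]. For example, for (i, j) = (0, 1) we minimise over 4 possible intermediate vertex sequences; the minimum is 4, attained along the walk 0 → 1 → 1 → 1.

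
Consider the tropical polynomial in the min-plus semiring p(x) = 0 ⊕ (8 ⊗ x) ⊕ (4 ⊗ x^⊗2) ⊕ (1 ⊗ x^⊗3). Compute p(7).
p(7) = 0

A tropical monomial a ⊗ x^⊗i evaluates to a + i · x. Evaluating each term at x = 7:
  Term 0 contributes 0 + 0 · 7 = 0
  Term 1 contributes 8 + 1 · 7 = 15
  Term 2 contributes 4 + 2 · 7 = 18
  Term 3 contributes 1 + 3 · 7 = 22
p(7) = ⊕ of these = min[0, 15, 18, 22] = 0.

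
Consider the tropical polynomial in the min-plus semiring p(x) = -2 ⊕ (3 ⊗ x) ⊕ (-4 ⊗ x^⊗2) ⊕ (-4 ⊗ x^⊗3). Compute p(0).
p(0) = -4

A tropical monomial a ⊗ x^⊗i evaluates to a + i · x. Evaluating each term at x = 0:
  Term 0 contributes -2 + 0 · 0 = -2
  Term 1 contributes 3 + 1 · 0 = 3
  Term 2 contributes -4 + 2 · 0 = -4
  Term 3 contributes -4 + 3 · 0 = -4
p(0) = ⊕ of these = min[-2, 3, -4, -4] = -4.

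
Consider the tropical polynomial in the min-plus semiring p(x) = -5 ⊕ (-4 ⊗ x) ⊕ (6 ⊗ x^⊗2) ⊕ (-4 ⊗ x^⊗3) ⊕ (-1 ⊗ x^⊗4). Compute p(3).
p(3) = -5

A tropical monomial a ⊗ x^⊗i evaluates to a + i · x. Evaluating each term at x = 3:
  Term 0 contributes -5 + 0 · 3 = -5
  Term 1 contributes -4 + 1 · 3 = -1
  Term 2 contributes 6 + 2 · 3 = 12
  Term 3 contributes -4 + 3 · 3 = 5
  Term 4 contributes -1 + 4 · 3 = 11
p(3) = ⊕ of these = min[-5, -1, 12, 5, 11] = -5.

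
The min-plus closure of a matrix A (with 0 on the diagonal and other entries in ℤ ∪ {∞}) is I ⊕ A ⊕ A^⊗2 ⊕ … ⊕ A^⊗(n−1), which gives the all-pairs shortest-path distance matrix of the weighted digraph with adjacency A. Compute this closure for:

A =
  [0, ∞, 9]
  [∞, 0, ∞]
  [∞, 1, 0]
Closure =
  [0, 10, 9]
  [∞, 0, ∞]
  [∞, 1, 0]

This is the Floyd-Warshall all-pairs shortest-path computation. For each intermediate vertex k = 0, 1, …, 2, update dist[i][j] ← min(dist[i][j], dist[i][k] + dist[k][j]). The final matrix gives, for each (i, j), the minimum total weight of any directed path from i to j (possibly empty when i = j).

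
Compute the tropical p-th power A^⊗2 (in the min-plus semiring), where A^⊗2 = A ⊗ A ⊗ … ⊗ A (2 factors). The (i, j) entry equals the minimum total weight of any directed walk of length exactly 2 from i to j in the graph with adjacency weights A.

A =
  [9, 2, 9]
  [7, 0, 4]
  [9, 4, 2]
A^⊗2 =
  [9, 2, 6]
  [7, 0, 4]
  [11, 4, 4]

Each entry (A^⊗2)_ij equals the minimum over all length-2 walks i = v_0 → v_1 → … → v_2 = j of Σ_t A[v_t][v_{t+1}]. For example, for (i, j) = (0, 2) we minimise over 3 possible intermediate vertex sequences; the minimum is 6, attained along the walk 0 → 1 → 2.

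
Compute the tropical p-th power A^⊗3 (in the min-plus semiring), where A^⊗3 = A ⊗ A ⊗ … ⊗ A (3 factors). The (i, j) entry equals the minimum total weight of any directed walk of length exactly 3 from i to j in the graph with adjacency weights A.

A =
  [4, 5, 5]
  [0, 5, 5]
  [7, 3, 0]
A^⊗3 =
  [8, 8, 5]
  [5, 8, 5]
  [3, 3, 0]

Each entry (A^⊗3)_ij equals the minimum over all length-3 walks i = v_0 → v_1 → … → v_3 = j of Σ_t A[v_t][v_{t+1}]. For example, for (i, j) = (0, 2) we minimise over 9 possible intermediate vertex sequences; the minimum is 5, attained along the walk 0 → 2 → 2 → 2.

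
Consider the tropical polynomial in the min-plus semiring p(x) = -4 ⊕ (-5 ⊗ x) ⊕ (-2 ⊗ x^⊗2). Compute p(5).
p(5) = -4

A tropical monomial a ⊗ x^⊗i evaluates to a + i · x. Evaluating each term at x = 5:
  Term 0 contributes -4 + 0 · 5 = -4
  Term 1 contributes -5 + 1 · 5 = 0
  Term 2 contributes -2 + 2 · 5 = 8
p(5) = ⊕ of these = min[-4, 0, 8] = -4.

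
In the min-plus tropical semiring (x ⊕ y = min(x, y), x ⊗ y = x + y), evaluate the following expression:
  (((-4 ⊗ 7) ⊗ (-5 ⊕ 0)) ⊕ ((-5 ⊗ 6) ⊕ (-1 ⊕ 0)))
(((-4 ⊗ 7) ⊗ (-5 ⊕ 0)) ⊕ ((-5 ⊗ 6) ⊕ (-1 ⊕ 0))) = -2

Expand innermost to outermost. Recall ⊕ takes the minimum of its arguments and ⊗ takes their sum. Working out the expression (((-4 ⊗ 7) ⊗ (-5 ⊕ 0)) ⊕ ((-5 ⊗ 6) ⊕ (-1 ⊕ 0))) gives -2.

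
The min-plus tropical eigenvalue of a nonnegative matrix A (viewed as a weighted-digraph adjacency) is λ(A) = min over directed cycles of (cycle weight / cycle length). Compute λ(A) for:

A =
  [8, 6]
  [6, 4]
λ(A) = 4

Enumerate directed cycles and compute their means (weight / length). Sample:
  cycle 0 → 0: weight = 8, length = 1, mean = 8/1 ≈ 8.000
  cycle 1 → 1: weight = 4, length = 1, mean = 4/1 ≈ 4.000
  cycle 0 → 1 → 0: weight = 12, length = 2, mean = 12/2 ≈ 6.000
  cycle 1 → 0 → 1: weight = 12, length = 2, mean = 12/2 ≈ 6.000
Minimum mean = 4.000, attained e.g. along the cycle 1 → 1 with weight 4 and length 1. So λ(A) = 4/1 = 4.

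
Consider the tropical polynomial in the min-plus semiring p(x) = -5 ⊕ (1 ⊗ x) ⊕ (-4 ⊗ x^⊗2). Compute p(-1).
p(-1) = -6

A tropical monomial a ⊗ x^⊗i evaluates to a + i · x. Evaluating each term at x = -1:
  Term 0 contributes -5 + 0 · -1 = -5
  Term 1 contributes 1 + 1 · -1 = 0
  Term 2 contributes -4 + 2 · -1 = -6
p(-1) = ⊕ of these = min[-5, 0, -6] = -6.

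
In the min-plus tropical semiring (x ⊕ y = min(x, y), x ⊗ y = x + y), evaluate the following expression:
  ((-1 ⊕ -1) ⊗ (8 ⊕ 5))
((-1 ⊕ -1) ⊗ (8 ⊕ 5)) = 4

Expand innermost to outermost. Recall ⊕ takes the minimum of its arguments and ⊗ takes their sum. Working out the expression ((-1 ⊕ -1) ⊗ (8 ⊕ 5)) gives 4.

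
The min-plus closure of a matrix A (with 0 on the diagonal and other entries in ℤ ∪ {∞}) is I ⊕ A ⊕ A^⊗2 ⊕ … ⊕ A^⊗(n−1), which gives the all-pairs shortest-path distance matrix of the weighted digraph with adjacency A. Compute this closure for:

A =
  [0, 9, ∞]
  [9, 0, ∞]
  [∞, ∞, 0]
Closure =
  [0, 9, ∞]
  [9, 0, ∞]
  [∞, ∞, 0]

This is the Floyd-Warshall all-pairs shortest-path computation. For each intermediate vertex k = 0, 1, …, 2, update dist[i][j] ← min(dist[i][j], dist[i][k] + dist[k][j]). The final matrix gives, for each (i, j), the minimum total weight of any directed path from i to j (possibly empty when i = j).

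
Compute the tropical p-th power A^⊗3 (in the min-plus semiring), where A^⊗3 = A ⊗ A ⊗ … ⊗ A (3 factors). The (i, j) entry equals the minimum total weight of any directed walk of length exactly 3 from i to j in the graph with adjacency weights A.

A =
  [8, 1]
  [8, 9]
A^⊗3 =
  [17, 10]
  [17, 17]

Each entry (A^⊗3)_ij equals the minimum over all length-3 walks i = v_0 → v_1 → … → v_3 = j of Σ_t A[v_t][v_{t+1}]. For example, for (i, j) = (0, 1) we minimise over 4 possible intermediate vertex sequences; the minimum is 10, attained along the walk 0 → 1 → 0 → 1.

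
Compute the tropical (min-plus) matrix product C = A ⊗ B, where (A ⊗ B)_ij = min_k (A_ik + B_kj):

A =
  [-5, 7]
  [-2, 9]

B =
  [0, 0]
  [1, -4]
A ⊗ B =
  [-5, -5]
  [-2, -2]

Apply the min-plus product entry-by-entry:
  C[0][0] = min over k of (A[0][0] + B[0][0] = -5 + 0 = -5, A[0][1] + B[1][0] = 7 + 1 = 8) = -5 (attained at k = 0)
  C[0][1] = min over k of (A[0][0] + B[0][1] = -5 + 0 = -5, A[0][1] + B[1][1] = 7 + -4 = 3) = -5 (attained at k = 0)
  C[1][0] = min over k of (A[1][0] + B[0][0] = -2 + 0 = -2, A[1][1] + B[1][0] = 9 + 1 = 10) = -2 (attained at k = 0)
  C[1][1] = min over k of (A[1][0] + B[0][1] = -2 + 0 = -2, A[1][1] + B[1][1] = 9 + -4 = 5) = -2 (attained at k = 0)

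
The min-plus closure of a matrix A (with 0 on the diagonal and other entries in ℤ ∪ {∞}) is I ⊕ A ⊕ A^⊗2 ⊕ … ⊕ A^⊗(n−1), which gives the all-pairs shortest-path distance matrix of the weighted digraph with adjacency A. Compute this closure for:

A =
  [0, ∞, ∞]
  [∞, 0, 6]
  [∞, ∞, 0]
Closure =
  [0, ∞, ∞]
  [∞, 0, 6]
  [∞, ∞, 0]

This is the Floyd-Warshall all-pairs shortest-path computation. For each intermediate vertex k = 0, 1, …, 2, update dist[i][j] ← min(dist[i][j], dist[i][k] + dist[k][j]). The final matrix gives, for each (i, j), the minimum total weight of any directed path from i to j (possibly empty when i = j).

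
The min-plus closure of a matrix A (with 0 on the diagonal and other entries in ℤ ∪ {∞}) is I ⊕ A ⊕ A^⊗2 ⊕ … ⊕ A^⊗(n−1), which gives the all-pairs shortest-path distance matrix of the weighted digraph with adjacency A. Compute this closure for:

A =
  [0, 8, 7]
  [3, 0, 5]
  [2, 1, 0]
Closure =
  [0, 8, 7]
  [3, 0, 5]
  [2, 1, 0]

This is the Floyd-Warshall all-pairs shortest-path computation. For each intermediate vertex k = 0, 1, …, 2, update dist[i][j] ← min(dist[i][j], dist[i][k] + dist[k][j]). The final matrix gives, for each (i, j), the minimum total weight of any directed path from i to j (possibly empty when i = j).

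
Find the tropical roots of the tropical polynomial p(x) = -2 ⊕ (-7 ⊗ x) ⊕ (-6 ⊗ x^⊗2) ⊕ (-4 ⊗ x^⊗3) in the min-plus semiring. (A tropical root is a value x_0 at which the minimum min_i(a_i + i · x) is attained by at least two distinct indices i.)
Roots: {-2, -1, 5}

Each tropical root is a break point of the lower envelope of the lines y = a_i + i · x (there are 4 lines, with slopes 0, 1, ..., 3). Only the lines that attain the minimum somewhere contribute to roots; other lines are dominated. Here the surviving (envelope) indices are i = 3, i = 2, i = 1, i = 0.
Intersections between consecutive envelope lines give the roots: for adjacent envelope indices i < j the intersection is x = (a_i − a_j) / (j − i). Reading off the sorted break points: {-2, -1, 5}.
Verification: at each break x_0, at least two indices attain the minimum of min_i(a_i + i · x_0).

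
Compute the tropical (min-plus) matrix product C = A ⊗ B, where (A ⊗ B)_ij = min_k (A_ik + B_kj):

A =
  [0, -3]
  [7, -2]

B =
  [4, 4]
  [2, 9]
A ⊗ B =
  [-1, 4]
  [0, 7]

Apply the min-plus product entry-by-entry:
  C[0][0] = min over k of (A[0][0] + B[0][0] = 0 + 4 = 4, A[0][1] + B[1][0] = -3 + 2 = -1) = -1 (attained at k = 1)
  C[0][1] = min over k of (A[0][0] + B[0][1] = 0 + 4 = 4, A[0][1] + B[1][1] = -3 + 9 = 6) = 4 (attained at k = 0)
  C[1][0] = min over k of (A[1][0] + B[0][0] = 7 + 4 = 11, A[1][1] + B[1][0] = -2 + 2 = 0) = 0 (attained at k = 1)
  C[1][1] = min over k of (A[1][0] + B[0][1] = 7 + 4 = 11, A[1][1] + B[1][1] = -2 + 9 = 7) = 7 (attained at k = 1)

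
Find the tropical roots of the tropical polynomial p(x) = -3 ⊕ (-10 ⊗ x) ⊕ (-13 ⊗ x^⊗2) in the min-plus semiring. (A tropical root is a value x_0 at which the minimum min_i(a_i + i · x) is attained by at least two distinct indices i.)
Roots: {3, 7}

Each tropical root is a break point of the lower envelope of the lines y = a_i + i · x (there are 3 lines, with slopes 0, 1, ..., 2). Only the lines that attain the minimum somewhere contribute to roots; other lines are dominated. Here the surviving (envelope) indices are i = 2, i = 1, i = 0.
Intersections between consecutive envelope lines give the roots: for adjacent envelope indices i < j the intersection is x = (a_i − a_j) / (j − i). Reading off the sorted break points: {3, 7}.
Verification: at each break x_0, at least two indices attain the minimum of min_i(a_i + i · x_0).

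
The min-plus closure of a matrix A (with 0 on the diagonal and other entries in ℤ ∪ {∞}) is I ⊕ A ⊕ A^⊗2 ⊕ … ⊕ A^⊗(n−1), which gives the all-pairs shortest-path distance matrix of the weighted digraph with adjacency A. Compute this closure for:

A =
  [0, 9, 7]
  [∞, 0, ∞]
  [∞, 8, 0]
Closure =
  [0, 9, 7]
  [∞, 0, ∞]
  [∞, 8, 0]

This is the Floyd-Warshall all-pairs shortest-path computation. For each intermediate vertex k = 0, 1, …, 2, update dist[i][j] ← min(dist[i][j], dist[i][k] + dist[k][j]). The final matrix gives, for each (i, j), the minimum total weight of any directed path from i to j (possibly empty when i = j).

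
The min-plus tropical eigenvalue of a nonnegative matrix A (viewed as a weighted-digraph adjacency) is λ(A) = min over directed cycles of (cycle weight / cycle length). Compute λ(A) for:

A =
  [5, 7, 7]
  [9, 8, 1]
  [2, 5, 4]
λ(A) = 3

Enumerate directed cycles and compute their means (weight / length). Sample:
  cycle 0 → 0: weight = 5, length = 1, mean = 5/1 ≈ 5.000
  cycle 1 → 1: weight = 8, length = 1, mean = 8/1 ≈ 8.000
  cycle 2 → 2: weight = 4, length = 1, mean = 4/1 ≈ 4.000
  cycle 0 → 1 → 0: weight = 16, length = 2, mean = 16/2 ≈ 8.000
  cycle 0 → 2 → 0: weight = 9, length = 2, mean = 9/2 ≈ 4.500
  cycle 1 → 0 → 1: weight = 16, length = 2, mean = 16/2 ≈ 8.000
Minimum mean = 3.000, attained e.g. along the cycle 1 → 2 → 1 with weight 6 and length 2. So λ(A) = 6/2 = 3.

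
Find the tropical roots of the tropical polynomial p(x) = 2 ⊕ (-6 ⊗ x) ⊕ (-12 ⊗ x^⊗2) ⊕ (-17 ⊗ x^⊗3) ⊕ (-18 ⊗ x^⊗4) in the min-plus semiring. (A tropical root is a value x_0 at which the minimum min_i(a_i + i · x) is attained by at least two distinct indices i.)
Roots: {1, 5, 6, 8}

Each tropical root is a break point of the lower envelope of the lines y = a_i + i · x (there are 5 lines, with slopes 0, 1, ..., 4). Only the lines that attain the minimum somewhere contribute to roots; other lines are dominated. Here the surviving (envelope) indices are i = 4, i = 3, i = 2, i = 1, i = 0.
Intersections between consecutive envelope lines give the roots: for adjacent envelope indices i < j the intersection is x = (a_i − a_j) / (j − i). Reading off the sorted break points: {1, 5, 6, 8}.
Verification: at each break x_0, at least two indices attain the minimum of min_i(a_i + i · x_0).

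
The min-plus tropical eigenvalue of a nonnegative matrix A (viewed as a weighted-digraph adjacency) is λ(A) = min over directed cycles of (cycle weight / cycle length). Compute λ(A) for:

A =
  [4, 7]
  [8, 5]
λ(A) = 4

Enumerate directed cycles and compute their means (weight / length). Sample:
  cycle 0 → 0: weight = 4, length = 1, mean = 4/1 ≈ 4.000
  cycle 1 → 1: weight = 5, length = 1, mean = 5/1 ≈ 5.000
  cycle 0 → 1 → 0: weight = 15, length = 2, mean = 15/2 ≈ 7.500
  cycle 1 → 0 → 1: weight = 15, length = 2, mean = 15/2 ≈ 7.500
Minimum mean = 4.000, attained e.g. along the cycle 0 → 0 with weight 4 and length 1. So λ(A) = 4/1 = 4.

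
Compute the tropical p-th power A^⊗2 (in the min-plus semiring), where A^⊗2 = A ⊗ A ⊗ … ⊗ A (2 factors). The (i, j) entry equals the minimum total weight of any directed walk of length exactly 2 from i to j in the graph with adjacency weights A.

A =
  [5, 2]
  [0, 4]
A^⊗2 =
  [2, 6]
  [4, 2]

Each entry (A^⊗2)_ij equals the minimum over all length-2 walks i = v_0 → v_1 → … → v_2 = j of Σ_t A[v_t][v_{t+1}]. For example, for (i, j) = (0, 1) we minimise over 2 possible intermediate vertex sequences; the minimum is 6, attained along the walk 0 → 1 → 1.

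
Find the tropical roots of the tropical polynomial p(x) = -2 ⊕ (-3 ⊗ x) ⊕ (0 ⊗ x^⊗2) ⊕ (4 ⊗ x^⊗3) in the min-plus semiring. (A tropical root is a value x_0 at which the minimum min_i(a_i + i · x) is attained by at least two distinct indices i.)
Roots: {-4, -3, 1}

Each tropical root is a break point of the lower envelope of the lines y = a_i + i · x (there are 4 lines, with slopes 0, 1, ..., 3). Only the lines that attain the minimum somewhere contribute to roots; other lines are dominated. Here the surviving (envelope) indices are i = 3, i = 2, i = 1, i = 0.
Intersections between consecutive envelope lines give the roots: for adjacent envelope indices i < j the intersection is x = (a_i − a_j) / (j − i). Reading off the sorted break points: {-4, -3, 1}.
Verification: at each break x_0, at least two indices attain the minimum of min_i(a_i + i · x_0).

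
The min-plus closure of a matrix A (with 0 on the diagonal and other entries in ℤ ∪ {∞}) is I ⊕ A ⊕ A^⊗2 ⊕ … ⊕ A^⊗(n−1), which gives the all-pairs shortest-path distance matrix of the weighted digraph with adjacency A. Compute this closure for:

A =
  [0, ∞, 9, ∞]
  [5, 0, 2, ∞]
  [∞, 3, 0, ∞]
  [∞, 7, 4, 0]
Closure =
  [0, 12, 9, ∞]
  [5, 0, 2, ∞]
  [8, 3, 0, ∞]
  [12, 7, 4, 0]

This is the Floyd-Warshall all-pairs shortest-path computation. For each intermediate vertex k = 0, 1, …, 3, update dist[i][j] ← min(dist[i][j], dist[i][k] + dist[k][j]). The final matrix gives, for each (i, j), the minimum total weight of any directed path from i to j (possibly empty when i = j).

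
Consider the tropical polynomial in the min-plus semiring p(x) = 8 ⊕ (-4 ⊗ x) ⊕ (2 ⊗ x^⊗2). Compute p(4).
p(4) = 0

A tropical monomial a ⊗ x^⊗i evaluates to a + i · x. Evaluating each term at x = 4:
  Term 0 contributes 8 + 0 · 4 = 8
  Term 1 contributes -4 + 1 · 4 = 0
  Term 2 contributes 2 + 2 · 4 = 10
p(4) = ⊕ of these = min[8, 0, 10] = 0.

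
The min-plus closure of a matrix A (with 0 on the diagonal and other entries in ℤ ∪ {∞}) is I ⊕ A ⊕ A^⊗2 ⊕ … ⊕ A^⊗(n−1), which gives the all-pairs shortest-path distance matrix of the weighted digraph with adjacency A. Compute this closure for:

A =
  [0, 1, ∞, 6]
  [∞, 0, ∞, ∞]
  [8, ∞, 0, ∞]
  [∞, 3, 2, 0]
Closure =
  [0, 1, 8, 6]
  [∞, 0, ∞, ∞]
  [8, 9, 0, 14]
  [10, 3, 2, 0]

This is the Floyd-Warshall all-pairs shortest-path computation. For each intermediate vertex k = 0, 1, …, 3, update dist[i][j] ← min(dist[i][j], dist[i][k] + dist[k][j]). The final matrix gives, for each (i, j), the minimum total weight of any directed path from i to j (possibly empty when i = j).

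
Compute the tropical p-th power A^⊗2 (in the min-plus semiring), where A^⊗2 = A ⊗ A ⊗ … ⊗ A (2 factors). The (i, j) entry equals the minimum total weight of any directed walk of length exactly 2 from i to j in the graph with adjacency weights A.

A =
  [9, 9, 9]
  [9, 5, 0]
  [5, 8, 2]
A^⊗2 =
  [14, 14, 9]
  [5, 8, 2]
  [7, 10, 4]

Each entry (A^⊗2)_ij equals the minimum over all length-2 walks i = v_0 → v_1 → … → v_2 = j of Σ_t A[v_t][v_{t+1}]. For example, for (i, j) = (0, 2) we minimise over 3 possible intermediate vertex sequences; the minimum is 9, attained along the walk 0 → 1 → 2.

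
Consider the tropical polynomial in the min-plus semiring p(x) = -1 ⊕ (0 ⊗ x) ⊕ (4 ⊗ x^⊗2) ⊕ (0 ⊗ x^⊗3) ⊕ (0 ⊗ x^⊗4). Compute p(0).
p(0) = -1

A tropical monomial a ⊗ x^⊗i evaluates to a + i · x. Evaluating each term at x = 0:
  Term 0 contributes -1 + 0 · 0 = -1
  Term 1 contributes 0 + 1 · 0 = 0
  Term 2 contributes 4 + 2 · 0 = 4
  Term 3 contributes 0 + 3 · 0 = 0
  Term 4 contributes 0 + 4 · 0 = 0
p(0) = ⊕ of these = min[-1, 0, 4, 0, 0] = -1.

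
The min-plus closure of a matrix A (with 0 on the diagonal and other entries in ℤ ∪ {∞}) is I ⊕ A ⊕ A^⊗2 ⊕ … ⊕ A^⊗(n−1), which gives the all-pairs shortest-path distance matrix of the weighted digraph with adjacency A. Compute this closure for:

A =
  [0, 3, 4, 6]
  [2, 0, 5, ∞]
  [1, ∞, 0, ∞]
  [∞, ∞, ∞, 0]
Closure =
  [0, 3, 4, 6]
  [2, 0, 5, 8]
  [1, 4, 0, 7]
  [∞, ∞, ∞, 0]

This is the Floyd-Warshall all-pairs shortest-path computation. For each intermediate vertex k = 0, 1, …, 3, update dist[i][j] ← min(dist[i][j], dist[i][k] + dist[k][j]). The final matrix gives, for each (i, j), the minimum total weight of any directed path from i to j (possibly empty when i = j).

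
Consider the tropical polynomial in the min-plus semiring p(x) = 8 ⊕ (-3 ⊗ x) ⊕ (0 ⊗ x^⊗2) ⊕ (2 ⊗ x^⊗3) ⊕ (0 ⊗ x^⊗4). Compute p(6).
p(6) = 3

A tropical monomial a ⊗ x^⊗i evaluates to a + i · x. Evaluating each term at x = 6:
  Term 0 contributes 8 + 0 · 6 = 8
  Term 1 contributes -3 + 1 · 6 = 3
  Term 2 contributes 0 + 2 · 6 = 12
  Term 3 contributes 2 + 3 · 6 = 20
  Term 4 contributes 0 + 4 · 6 = 24
p(6) = ⊕ of these = min[8, 3, 12, 20, 24] = 3.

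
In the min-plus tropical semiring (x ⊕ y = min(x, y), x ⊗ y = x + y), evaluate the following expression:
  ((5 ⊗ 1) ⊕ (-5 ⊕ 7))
((5 ⊗ 1) ⊕ (-5 ⊕ 7)) = -5

Expand innermost to outermost. Recall ⊕ takes the minimum of its arguments and ⊗ takes their sum. Working out the expression ((5 ⊗ 1) ⊕ (-5 ⊕ 7)) gives -5.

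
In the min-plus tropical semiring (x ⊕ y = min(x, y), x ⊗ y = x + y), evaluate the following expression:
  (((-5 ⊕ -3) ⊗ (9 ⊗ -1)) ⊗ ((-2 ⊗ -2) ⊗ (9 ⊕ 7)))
(((-5 ⊕ -3) ⊗ (9 ⊗ -1)) ⊗ ((-2 ⊗ -2) ⊗ (9 ⊕ 7))) = 6

Expand innermost to outermost. Recall ⊕ takes the minimum of its arguments and ⊗ takes their sum. Working out the expression (((-5 ⊕ -3) ⊗ (9 ⊗ -1)) ⊗ ((-2 ⊗ -2) ⊗ (9 ⊕ 7))) gives 6.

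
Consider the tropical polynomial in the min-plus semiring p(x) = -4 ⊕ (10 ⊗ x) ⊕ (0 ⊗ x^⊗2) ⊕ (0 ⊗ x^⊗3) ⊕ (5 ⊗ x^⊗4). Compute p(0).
p(0) = -4

A tropical monomial a ⊗ x^⊗i evaluates to a + i · x. Evaluating each term at x = 0:
  Term 0 contributes -4 + 0 · 0 = -4
  Term 1 contributes 10 + 1 · 0 = 10
  Term 2 contributes 0 + 2 · 0 = 0
  Term 3 contributes 0 + 3 · 0 = 0
  Term 4 contributes 5 + 4 · 0 = 5
p(0) = ⊕ of these = min[-4, 10, 0, 0, 5] = -4.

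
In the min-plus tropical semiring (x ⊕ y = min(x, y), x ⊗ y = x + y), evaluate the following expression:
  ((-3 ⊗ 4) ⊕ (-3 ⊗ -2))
((-3 ⊗ 4) ⊕ (-3 ⊗ -2)) = -5

Expand innermost to outermost. Recall ⊕ takes the minimum of its arguments and ⊗ takes their sum. Working out the expression ((-3 ⊗ 4) ⊕ (-3 ⊗ -2)) gives -5.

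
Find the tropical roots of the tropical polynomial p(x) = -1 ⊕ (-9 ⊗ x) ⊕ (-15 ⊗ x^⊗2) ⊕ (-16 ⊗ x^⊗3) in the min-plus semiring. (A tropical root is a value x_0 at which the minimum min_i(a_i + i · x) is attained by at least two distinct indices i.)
Roots: {1, 6, 8}

Each tropical root is a break point of the lower envelope of the lines y = a_i + i · x (there are 4 lines, with slopes 0, 1, ..., 3). Only the lines that attain the minimum somewhere contribute to roots; other lines are dominated. Here the surviving (envelope) indices are i = 3, i = 2, i = 1, i = 0.
Intersections between consecutive envelope lines give the roots: for adjacent envelope indices i < j the intersection is x = (a_i − a_j) / (j − i). Reading off the sorted break points: {1, 6, 8}.
Verification: at each break x_0, at least two indices attain the minimum of min_i(a_i + i · x_0).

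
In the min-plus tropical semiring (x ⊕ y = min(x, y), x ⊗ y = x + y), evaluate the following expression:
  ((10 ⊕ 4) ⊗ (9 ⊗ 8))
((10 ⊕ 4) ⊗ (9 ⊗ 8)) = 21

Expand innermost to outermost. Recall ⊕ takes the minimum of its arguments and ⊗ takes their sum. Working out the expression ((10 ⊕ 4) ⊗ (9 ⊗ 8)) gives 21.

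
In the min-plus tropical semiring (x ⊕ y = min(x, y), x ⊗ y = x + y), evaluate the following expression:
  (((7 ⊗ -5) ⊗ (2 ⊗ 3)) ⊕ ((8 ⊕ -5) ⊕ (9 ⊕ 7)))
(((7 ⊗ -5) ⊗ (2 ⊗ 3)) ⊕ ((8 ⊕ -5) ⊕ (9 ⊕ 7))) = -5

Expand innermost to outermost. Recall ⊕ takes the minimum of its arguments and ⊗ takes their sum. Working out the expression (((7 ⊗ -5) ⊗ (2 ⊗ 3)) ⊕ ((8 ⊕ -5) ⊕ (9 ⊕ 7))) gives -5.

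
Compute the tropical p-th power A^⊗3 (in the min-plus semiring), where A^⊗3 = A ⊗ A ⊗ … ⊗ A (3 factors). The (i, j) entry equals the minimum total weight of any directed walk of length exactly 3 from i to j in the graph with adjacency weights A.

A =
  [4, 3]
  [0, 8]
A^⊗3 =
  [7, 6]
  [3, 7]

Each entry (A^⊗3)_ij equals the minimum over all length-3 walks i = v_0 → v_1 → … → v_3 = j of Σ_t A[v_t][v_{t+1}]. For example, for (i, j) = (0, 1) we minimise over 4 possible intermediate vertex sequences; the minimum is 6, attained along the walk 0 → 1 → 0 → 1.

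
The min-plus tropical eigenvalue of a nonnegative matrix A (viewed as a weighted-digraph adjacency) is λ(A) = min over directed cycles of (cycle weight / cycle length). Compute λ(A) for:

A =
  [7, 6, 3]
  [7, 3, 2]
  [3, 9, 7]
λ(A) = 3

Enumerate directed cycles and compute their means (weight / length). Sample:
  cycle 0 → 0: weight = 7, length = 1, mean = 7/1 ≈ 7.000
  cycle 1 → 1: weight = 3, length = 1, mean = 3/1 ≈ 3.000
  cycle 2 → 2: weight = 7, length = 1, mean = 7/1 ≈ 7.000
  cycle 0 → 1 → 0: weight = 13, length = 2, mean = 13/2 ≈ 6.500
  cycle 0 → 2 → 0: weight = 6, length = 2, mean = 6/2 ≈ 3.000
  cycle 1 → 0 → 1: weight = 13, length = 2, mean = 13/2 ≈ 6.500
Minimum mean = 3.000, attained e.g. along the cycle 1 → 1 with weight 3 and length 1. So λ(A) = 3/1 = 3.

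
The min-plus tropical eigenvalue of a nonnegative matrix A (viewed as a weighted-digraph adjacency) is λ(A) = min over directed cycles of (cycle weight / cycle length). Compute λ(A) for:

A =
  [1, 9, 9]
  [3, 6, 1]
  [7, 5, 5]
λ(A) = 1

Enumerate directed cycles and compute their means (weight / length). Sample:
  cycle 0 → 0: weight = 1, length = 1, mean = 1/1 ≈ 1.000
  cycle 1 → 1: weight = 6, length = 1, mean = 6/1 ≈ 6.000
  cycle 2 → 2: weight = 5, length = 1, mean = 5/1 ≈ 5.000
  cycle 0 → 1 → 0: weight = 12, length = 2, mean = 12/2 ≈ 6.000
  cycle 0 → 2 → 0: weight = 16, length = 2, mean = 16/2 ≈ 8.000
  cycle 1 → 0 → 1: weight = 12, length = 2, mean = 12/2 ≈ 6.000
Minimum mean = 1.000, attained e.g. along the cycle 0 → 0 with weight 1 and length 1. So λ(A) = 1/1 = 1.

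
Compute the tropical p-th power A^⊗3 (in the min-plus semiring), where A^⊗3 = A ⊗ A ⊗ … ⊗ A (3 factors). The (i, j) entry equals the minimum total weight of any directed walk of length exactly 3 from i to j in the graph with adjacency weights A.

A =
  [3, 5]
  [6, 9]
A^⊗3 =
  [9, 11]
  [12, 14]

Each entry (A^⊗3)_ij equals the minimum over all length-3 walks i = v_0 → v_1 → … → v_3 = j of Σ_t A[v_t][v_{t+1}]. For example, for (i, j) = (0, 1) we minimise over 4 possible intermediate vertex sequences; the minimum is 11, attained along the walk 0 → 0 → 0 → 1.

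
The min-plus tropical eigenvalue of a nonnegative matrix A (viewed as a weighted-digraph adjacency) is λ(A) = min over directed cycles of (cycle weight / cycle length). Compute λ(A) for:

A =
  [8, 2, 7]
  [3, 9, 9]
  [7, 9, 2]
λ(A) = 2

Enumerate directed cycles and compute their means (weight / length). Sample:
  cycle 0 → 0: weight = 8, length = 1, mean = 8/1 ≈ 8.000
  cycle 1 → 1: weight = 9, length = 1, mean = 9/1 ≈ 9.000
  cycle 2 → 2: weight = 2, length = 1, mean = 2/1 ≈ 2.000
  cycle 0 → 1 → 0: weight = 5, length = 2, mean = 5/2 ≈ 2.500
  cycle 0 → 2 → 0: weight = 14, length = 2, mean = 14/2 ≈ 7.000
  cycle 1 → 0 → 1: weight = 5, length = 2, mean = 5/2 ≈ 2.500
Minimum mean = 2.000, attained e.g. along the cycle 2 → 2 with weight 2 and length 1. So λ(A) = 2/1 = 2.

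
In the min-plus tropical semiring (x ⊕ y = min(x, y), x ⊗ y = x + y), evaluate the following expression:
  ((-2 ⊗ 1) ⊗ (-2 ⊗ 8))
((-2 ⊗ 1) ⊗ (-2 ⊗ 8)) = 5

Expand innermost to outermost. Recall ⊕ takes the minimum of its arguments and ⊗ takes their sum. Working out the expression ((-2 ⊗ 1) ⊗ (-2 ⊗ 8)) gives 5.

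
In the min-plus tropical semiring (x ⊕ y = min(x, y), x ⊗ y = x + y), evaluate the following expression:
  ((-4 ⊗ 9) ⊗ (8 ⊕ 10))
((-4 ⊗ 9) ⊗ (8 ⊕ 10)) = 13

Expand innermost to outermost. Recall ⊕ takes the minimum of its arguments and ⊗ takes their sum. Working out the expression ((-4 ⊗ 9) ⊗ (8 ⊕ 10)) gives 13.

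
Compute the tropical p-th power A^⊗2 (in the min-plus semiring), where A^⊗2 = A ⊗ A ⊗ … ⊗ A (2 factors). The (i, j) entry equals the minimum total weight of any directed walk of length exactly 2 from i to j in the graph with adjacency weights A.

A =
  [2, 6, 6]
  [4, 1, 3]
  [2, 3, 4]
A^⊗2 =
  [4, 7, 8]
  [5, 2, 4]
  [4, 4, 6]

Each entry (A^⊗2)_ij equals the minimum over all length-2 walks i = v_0 → v_1 → … → v_2 = j of Σ_t A[v_t][v_{t+1}]. For example, for (i, j) = (0, 2) we minimise over 3 possible intermediate vertex sequences; the minimum is 8, attained along the walk 0 → 0 → 2.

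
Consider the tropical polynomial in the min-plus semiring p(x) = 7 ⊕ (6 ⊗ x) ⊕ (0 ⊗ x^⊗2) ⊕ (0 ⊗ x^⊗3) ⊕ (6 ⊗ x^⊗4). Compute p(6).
p(6) = 7

A tropical monomial a ⊗ x^⊗i evaluates to a + i · x. Evaluating each term at x = 6:
  Term 0 contributes 7 + 0 · 6 = 7
  Term 1 contributes 6 + 1 · 6 = 12
  Term 2 contributes 0 + 2 · 6 = 12
  Term 3 contributes 0 + 3 · 6 = 18
  Term 4 contributes 6 + 4 · 6 = 30
p(6) = ⊕ of these = min[7, 12, 12, 18, 30] = 7.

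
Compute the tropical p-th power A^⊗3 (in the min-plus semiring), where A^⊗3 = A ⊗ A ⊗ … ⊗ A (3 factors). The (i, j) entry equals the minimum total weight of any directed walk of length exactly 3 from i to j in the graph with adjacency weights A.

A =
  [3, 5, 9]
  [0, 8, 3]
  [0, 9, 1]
A^⊗3 =
  [8, 10, 9]
  [4, 8, 5]
  [2, 6, 3]

Each entry (A^⊗3)_ij equals the minimum over all length-3 walks i = v_0 → v_1 → … → v_3 = j of Σ_t A[v_t][v_{t+1}]. For example, for (i, j) = (0, 2) we minimise over 9 possible intermediate vertex sequences; the minimum is 9, attained along the walk 0 → 1 → 2 → 2.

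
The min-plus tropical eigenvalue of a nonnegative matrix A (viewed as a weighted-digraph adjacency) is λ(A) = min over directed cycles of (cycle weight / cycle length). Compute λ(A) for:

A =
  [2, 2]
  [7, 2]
λ(A) = 2

Enumerate directed cycles and compute their means (weight / length). Sample:
  cycle 0 → 0: weight = 2, length = 1, mean = 2/1 ≈ 2.000
  cycle 1 → 1: weight = 2, length = 1, mean = 2/1 ≈ 2.000
  cycle 0 → 1 → 0: weight = 9, length = 2, mean = 9/2 ≈ 4.500
  cycle 1 → 0 → 1: weight = 9, length = 2, mean = 9/2 ≈ 4.500
Minimum mean = 2.000, attained e.g. along the cycle 0 → 0 with weight 2 and length 1. So λ(A) = 2/1 = 2.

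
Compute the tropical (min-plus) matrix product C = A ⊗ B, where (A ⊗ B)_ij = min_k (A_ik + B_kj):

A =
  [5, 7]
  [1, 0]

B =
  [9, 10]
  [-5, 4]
A ⊗ B =
  [2, 11]
  [-5, 4]

Apply the min-plus product entry-by-entry:
  C[0][0] = min over k of (A[0][0] + B[0][0] = 5 + 9 = 14, A[0][1] + B[1][0] = 7 + -5 = 2) = 2 (attained at k = 1)
  C[0][1] = min over k of (A[0][0] + B[0][1] = 5 + 10 = 15, A[0][1] + B[1][1] = 7 + 4 = 11) = 11 (attained at k = 1)
  C[1][0] = min over k of (A[1][0] + B[0][0] = 1 + 9 = 10, A[1][1] + B[1][0] = 0 + -5 = -5) = -5 (attained at k = 1)
  C[1][1] = min over k of (A[1][0] + B[0][1] = 1 + 10 = 11, A[1][1] + B[1][1] = 0 + 4 = 4) = 4 (attained at k = 1)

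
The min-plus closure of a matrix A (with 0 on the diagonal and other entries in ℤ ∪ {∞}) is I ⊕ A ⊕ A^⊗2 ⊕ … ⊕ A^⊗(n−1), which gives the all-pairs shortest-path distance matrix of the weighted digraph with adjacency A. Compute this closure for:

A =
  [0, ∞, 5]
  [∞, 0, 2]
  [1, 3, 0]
Closure =
  [0, 8, 5]
  [3, 0, 2]
  [1, 3, 0]

This is the Floyd-Warshall all-pairs shortest-path computation. For each intermediate vertex k = 0, 1, …, 2, update dist[i][j] ← min(dist[i][j], dist[i][k] + dist[k][j]). The final matrix gives, for each (i, j), the minimum total weight of any directed path from i to j (possibly empty when i = j).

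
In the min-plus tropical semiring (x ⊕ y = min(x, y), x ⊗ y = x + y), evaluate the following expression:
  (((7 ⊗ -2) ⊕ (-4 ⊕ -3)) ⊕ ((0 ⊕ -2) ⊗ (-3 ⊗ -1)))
(((7 ⊗ -2) ⊕ (-4 ⊕ -3)) ⊕ ((0 ⊕ -2) ⊗ (-3 ⊗ -1))) = -6

Expand innermost to outermost. Recall ⊕ takes the minimum of its arguments and ⊗ takes their sum. Working out the expression (((7 ⊗ -2) ⊕ (-4 ⊕ -3)) ⊕ ((0 ⊕ -2) ⊗ (-3 ⊗ -1))) gives -6.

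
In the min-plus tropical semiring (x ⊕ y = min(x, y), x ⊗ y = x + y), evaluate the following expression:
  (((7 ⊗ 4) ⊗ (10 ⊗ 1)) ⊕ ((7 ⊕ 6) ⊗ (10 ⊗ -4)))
(((7 ⊗ 4) ⊗ (10 ⊗ 1)) ⊕ ((7 ⊕ 6) ⊗ (10 ⊗ -4))) = 12

Expand innermost to outermost. Recall ⊕ takes the minimum of its arguments and ⊗ takes their sum. Working out the expression (((7 ⊗ 4) ⊗ (10 ⊗ 1)) ⊕ ((7 ⊕ 6) ⊗ (10 ⊗ -4))) gives 12.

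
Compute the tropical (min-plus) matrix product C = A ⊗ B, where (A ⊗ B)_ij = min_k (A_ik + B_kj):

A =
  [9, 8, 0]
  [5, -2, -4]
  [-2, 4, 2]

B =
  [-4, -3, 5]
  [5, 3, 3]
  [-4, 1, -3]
A ⊗ B =
  [-4, 1, -3]
  [-8, -3, -7]
  [-6, -5, -1]

Apply the min-plus product entry-by-entry:
  C[0][0] = min over k of (A[0][0] + B[0][0] = 9 + -4 = 5, A[0][1] + B[1][0] = 8 + 5 = 13, A[0][2] + B[2][0] = 0 + -4 = -4) = -4 (attained at k = 2)
  C[0][1] = min over k of (A[0][0] + B[0][1] = 9 + -3 = 6, A[0][1] + B[1][1] = 8 + 3 = 11, A[0][2] + B[2][1] = 0 + 1 = 1) = 1 (attained at k = 2)
  C[0][2] = min over k of (A[0][0] + B[0][2] = 9 + 5 = 14, A[0][1] + B[1][2] = 8 + 3 = 11, A[0][2] + B[2][2] = 0 + -3 = -3) = -3 (attained at k = 2)
  C[1][0] = min over k of (A[1][0] + B[0][0] = 5 + -4 = 1, A[1][1] + B[1][0] = -2 + 5 = 3, A[1][2] + B[2][0] = -4 + -4 = -8) = -8 (attained at k = 2)
  C[1][1] = min over k of (A[1][0] + B[0][1] = 5 + -3 = 2, A[1][1] + B[1][1] = -2 + 3 = 1, A[1][2] + B[2][1] = -4 + 1 = -3) = -3 (attained at k = 2)
  C[1][2] = min over k of (A[1][0] + B[0][2] = 5 + 5 = 10, A[1][1] + B[1][2] = -2 + 3 = 1, A[1][2] + B[2][2] = -4 + -3 = -7) = -7 (attained at k = 2)
  C[2][0] = min over k of (A[2][0] + B[0][0] = -2 + -4 = -6, A[2][1] + B[1][0] = 4 + 5 = 9, A[2][2] + B[2][0] = 2 + -4 = -2) = -6 (attained at k = 0)
  C[2][1] = min over k of (A[2][0] + B[0][1] = -2 + -3 = -5, A[2][1] + B[1][1] = 4 + 3 = 7, A[2][2] + B[2][1] = 2 + 1 = 3) = -5 (attained at k = 0)
  C[2][2] = min over k of (A[2][0] + B[0][2] = -2 + 5 = 3, A[2][1] + B[1][2] = 4 + 3 = 7, A[2][2] + B[2][2] = 2 + -3 = -1) = -1 (attained at k = 2)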